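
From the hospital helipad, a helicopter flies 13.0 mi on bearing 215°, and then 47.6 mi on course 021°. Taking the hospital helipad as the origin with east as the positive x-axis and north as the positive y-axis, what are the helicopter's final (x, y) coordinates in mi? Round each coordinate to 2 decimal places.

(9.60, 33.79)

Leg 1 (215°, 13.0 mi): east 13.0 sin 215° = -7.46, north 13.0 cos 215° = -10.65
Leg 2 (021°, 47.6 mi): east 47.6 sin 21° = 17.06, north 47.6 cos 21° = 44.44
Summing: 9.60 mi east, 33.79 mi north → (9.60, 33.79).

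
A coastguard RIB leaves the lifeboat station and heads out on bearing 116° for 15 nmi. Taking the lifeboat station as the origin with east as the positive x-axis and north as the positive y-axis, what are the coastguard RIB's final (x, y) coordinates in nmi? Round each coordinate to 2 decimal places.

(13.48, -6.58)

Leg 1 (116°, 15 nmi): east 15 sin 116° = 13.48, north 15 cos 116° = -6.58
Summing: 13.48 nmi east, -6.58 nmi north → (13.48, -6.58).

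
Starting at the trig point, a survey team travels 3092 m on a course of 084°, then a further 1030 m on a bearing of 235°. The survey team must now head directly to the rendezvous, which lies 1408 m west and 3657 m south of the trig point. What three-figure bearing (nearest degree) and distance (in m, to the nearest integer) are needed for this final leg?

227°, 4973 m

Leg 1 (084°, 3092 m): east 3092 sin 84° = 3075.06, north 3092 cos 84° = 323.20
Leg 2 (235°, 1030 m): east 1030 sin 235° = -843.73, north 1030 cos 235° = -590.78
Current position: (2231.34, -267.58). Target: (-1408, -3657). Remaining: Δeast = -3639.34, Δnorth = -3389.42.
Bearing = atan2(-3639.34, -3389.42) mod 360° = 227.04°; distance = √((-3639.34)² + (-3389.42)²) = 4973.220 m.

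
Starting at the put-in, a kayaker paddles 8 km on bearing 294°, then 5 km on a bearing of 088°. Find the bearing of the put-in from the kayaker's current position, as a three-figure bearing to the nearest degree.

Leg 1 (294°, 8 km): east 8 sin 294° = -7.31, north 8 cos 294° = 3.25
Leg 2 (088°, 5 km): east 5 sin 88° = 5.00, north 5 cos 88° = 0.17
Net displacement: -2.31 east, 3.43 north. Direction back to start is (2.31, -3.43): bearing = atan2(2.31, -3.43) mod 360° = 146.01° ≈ 146°.

146°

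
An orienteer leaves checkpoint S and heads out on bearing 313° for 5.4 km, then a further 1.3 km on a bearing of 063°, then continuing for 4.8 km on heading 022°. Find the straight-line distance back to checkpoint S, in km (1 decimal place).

Leg 1 (313°, 5.4 km): east 5.4 sin 313° = -3.95, north 5.4 cos 313° = 3.68
Leg 2 (063°, 1.3 km): east 1.3 sin 63° = 1.16, north 1.3 cos 63° = 0.59
Leg 3 (022°, 4.8 km): east 4.8 sin 22° = 1.80, north 4.8 cos 22° = 4.45
Net: -0.99 east, 8.72 north. Distance = √((-0.99)² + (8.72)²) = 8.780 km.

8.8 km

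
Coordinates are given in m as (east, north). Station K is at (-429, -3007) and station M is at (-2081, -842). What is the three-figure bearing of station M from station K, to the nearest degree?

323°

Δeast = -2081 − -429 = -1652.00; Δnorth = -842 − -3007 = 2165.00.
Bearing = atan2(Δeast, Δnorth) mod 360° = 322.65° ≈ 323°.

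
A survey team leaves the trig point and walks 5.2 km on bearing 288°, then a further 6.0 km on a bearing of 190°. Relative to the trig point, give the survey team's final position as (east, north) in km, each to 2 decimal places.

Leg 1 (288°, 5.2 km): east 5.2 sin 288° = -4.95, north 5.2 cos 288° = 1.61
Leg 2 (190°, 6.0 km): east 6.0 sin 190° = -1.04, north 6.0 cos 190° = -5.91
Summing: -5.99 km east, -4.30 km north → (-5.99, -4.30).

(-5.99, -4.30)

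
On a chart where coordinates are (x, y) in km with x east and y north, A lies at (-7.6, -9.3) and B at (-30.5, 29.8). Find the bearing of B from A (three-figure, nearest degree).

330°

Δeast = -30.5 − -7.6 = -22.90; Δnorth = 29.8 − -9.3 = 39.10.
Bearing = atan2(Δeast, Δnorth) mod 360° = 329.64° ≈ 330°.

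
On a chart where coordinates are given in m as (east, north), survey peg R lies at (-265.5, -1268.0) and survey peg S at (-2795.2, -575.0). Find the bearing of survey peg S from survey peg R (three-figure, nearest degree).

Δeast = -2795.2 − -265.5 = -2529.70; Δnorth = -575.0 − -1268.0 = 693.00.
Bearing = atan2(Δeast, Δnorth) mod 360° = 285.32° ≈ 285°.

285°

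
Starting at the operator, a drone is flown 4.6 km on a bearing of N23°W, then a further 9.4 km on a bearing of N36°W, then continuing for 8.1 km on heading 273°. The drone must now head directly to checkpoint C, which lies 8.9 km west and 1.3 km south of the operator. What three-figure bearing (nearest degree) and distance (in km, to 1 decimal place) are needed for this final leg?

154°, 15.0 km

Leg 1 (N23°W, 4.6 km): east 4.6 sin 337° = -1.80, north 4.6 cos 337° = 4.23
Leg 2 (N36°W, 9.4 km): east 9.4 sin 324° = -5.53, north 9.4 cos 324° = 7.60
Leg 3 (273°, 8.1 km): east 8.1 sin 273° = -8.09, north 8.1 cos 273° = 0.42
Current position: (-15.41, 12.26). Target: (-8.9, -1.3). Remaining: Δeast = 6.51, Δnorth = -13.56.
Bearing = atan2(6.51, -13.56) mod 360° = 154.35°; distance = √((6.51)² + (-13.56)²) = 15.045 km.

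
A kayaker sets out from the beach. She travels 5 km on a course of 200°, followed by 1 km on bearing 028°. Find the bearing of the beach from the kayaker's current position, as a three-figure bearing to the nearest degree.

Leg 1 (200°, 5 km): east 5 sin 200° = -1.71, north 5 cos 200° = -4.70
Leg 2 (028°, 1 km): east 1 sin 28° = 0.47, north 1 cos 28° = 0.88
Net displacement: -1.24 east, -3.82 north. Direction back to start is (1.24, 3.82): bearing = atan2(1.24, 3.82) mod 360° = 18.01° ≈ 018°.

018°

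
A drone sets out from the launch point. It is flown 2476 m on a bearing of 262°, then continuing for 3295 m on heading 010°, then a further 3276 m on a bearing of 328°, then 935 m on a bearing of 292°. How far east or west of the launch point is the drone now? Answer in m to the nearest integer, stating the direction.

4483 m west

Leg 1 (262°, 2476 m): east 2476 sin 262° = -2451.90, north 2476 cos 262° = -344.59
Leg 2 (010°, 3295 m): east 3295 sin 10° = 572.17, north 3295 cos 10° = 3244.94
Leg 3 (328°, 3276 m): east 3276 sin 328° = -1736.02, north 3276 cos 328° = 2778.21
Leg 4 (292°, 935 m): east 935 sin 292° = -866.92, north 935 cos 292° = 350.26
Net east component: -4482.67 m.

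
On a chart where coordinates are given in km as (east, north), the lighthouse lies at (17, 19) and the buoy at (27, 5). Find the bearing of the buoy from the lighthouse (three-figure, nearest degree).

Δeast = 27 − 17 = 10.00; Δnorth = 5 − 19 = -14.00.
Bearing = atan2(Δeast, Δnorth) mod 360° = 144.46° ≈ 144°.

144°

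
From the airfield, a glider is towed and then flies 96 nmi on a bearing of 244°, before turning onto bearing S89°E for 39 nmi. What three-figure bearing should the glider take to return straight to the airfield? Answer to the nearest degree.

048°

Leg 1 (244°, 96 nmi): east 96 sin 244° = -86.28, north 96 cos 244° = -42.08
Leg 2 (S89°E, 39 nmi): east 39 sin 91° = 38.99, north 39 cos 91° = -0.68
Net displacement: -47.29 east, -42.76 north. Direction back to start is (47.29, 42.76): bearing = atan2(47.29, 42.76) mod 360° = 47.88° ≈ 048°.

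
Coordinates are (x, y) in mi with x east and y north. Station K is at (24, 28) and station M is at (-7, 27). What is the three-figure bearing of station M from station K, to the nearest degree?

Δeast = -7 − 24 = -31.00; Δnorth = 27 − 28 = -1.00.
Bearing = atan2(Δeast, Δnorth) mod 360° = 268.15° ≈ 268°.

268°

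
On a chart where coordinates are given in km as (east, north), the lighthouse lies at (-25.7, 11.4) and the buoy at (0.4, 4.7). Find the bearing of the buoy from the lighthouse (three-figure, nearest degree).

104°

Δeast = 0.4 − -25.7 = 26.10; Δnorth = 4.7 − 11.4 = -6.70.
Bearing = atan2(Δeast, Δnorth) mod 360° = 104.40° ≈ 104°.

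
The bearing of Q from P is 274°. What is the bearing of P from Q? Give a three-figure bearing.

094°

Back-bearing = 274° − 180° = 094°.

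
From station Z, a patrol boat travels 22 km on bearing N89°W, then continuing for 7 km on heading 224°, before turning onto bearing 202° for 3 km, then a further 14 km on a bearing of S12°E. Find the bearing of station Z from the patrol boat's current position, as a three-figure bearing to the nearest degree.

Leg 1 (N89°W, 22 km): east 22 sin 271° = -22.00, north 22 cos 271° = 0.38
Leg 2 (224°, 7 km): east 7 sin 224° = -4.86, north 7 cos 224° = -5.04
Leg 3 (202°, 3 km): east 3 sin 202° = -1.12, north 3 cos 202° = -2.78
Leg 4 (S12°E, 14 km): east 14 sin 168° = 2.91, north 14 cos 168° = -13.69
Net displacement: -25.07 east, -21.13 north. Direction back to start is (25.07, 21.13): bearing = atan2(25.07, 21.13) mod 360° = 49.88° ≈ 050°.

050°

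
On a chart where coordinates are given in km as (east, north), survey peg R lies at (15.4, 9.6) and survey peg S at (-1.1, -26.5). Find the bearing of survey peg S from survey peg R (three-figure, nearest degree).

Δeast = -1.1 − 15.4 = -16.50; Δnorth = -26.5 − 9.6 = -36.10.
Bearing = atan2(Δeast, Δnorth) mod 360° = 204.56° ≈ 205°.

205°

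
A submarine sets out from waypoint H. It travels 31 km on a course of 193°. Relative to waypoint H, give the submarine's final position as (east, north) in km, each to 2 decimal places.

(-6.97, -30.21)

Leg 1 (193°, 31 km): east 31 sin 193° = -6.97, north 31 cos 193° = -30.21
Summing: -6.97 km east, -30.21 km north → (-6.97, -30.21).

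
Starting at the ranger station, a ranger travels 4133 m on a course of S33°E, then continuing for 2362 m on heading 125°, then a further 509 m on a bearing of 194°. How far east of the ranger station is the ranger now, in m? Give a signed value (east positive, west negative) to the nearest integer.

Leg 1 (S33°E, 4133 m): east 4133 sin 147° = 2250.99, north 4133 cos 147° = -3466.23
Leg 2 (125°, 2362 m): east 2362 sin 125° = 1934.84, north 2362 cos 125° = -1354.79
Leg 3 (194°, 509 m): east 509 sin 194° = -123.14, north 509 cos 194° = -493.88
Net east component: 4062.69 m.

4063 m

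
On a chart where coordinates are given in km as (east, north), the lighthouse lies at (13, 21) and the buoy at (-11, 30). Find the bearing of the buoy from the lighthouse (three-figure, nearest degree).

Δeast = -11 − 13 = -24.00; Δnorth = 30 − 21 = 9.00.
Bearing = atan2(Δeast, Δnorth) mod 360° = 290.56° ≈ 291°.

291°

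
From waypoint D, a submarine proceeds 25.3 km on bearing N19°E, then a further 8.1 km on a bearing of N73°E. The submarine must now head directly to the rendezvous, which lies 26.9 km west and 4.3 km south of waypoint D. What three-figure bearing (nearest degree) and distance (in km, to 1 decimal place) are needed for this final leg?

234°, 52.7 km

Leg 1 (N19°E, 25.3 km): east 25.3 sin 19° = 8.24, north 25.3 cos 19° = 23.92
Leg 2 (N73°E, 8.1 km): east 8.1 sin 73° = 7.75, north 8.1 cos 73° = 2.37
Current position: (15.98, 26.29). Target: (-26.9, -4.3). Remaining: Δeast = -42.88, Δnorth = -30.59.
Bearing = atan2(-42.88, -30.59) mod 360° = 234.50°; distance = √((-42.88)² + (-30.59)²) = 52.675 km.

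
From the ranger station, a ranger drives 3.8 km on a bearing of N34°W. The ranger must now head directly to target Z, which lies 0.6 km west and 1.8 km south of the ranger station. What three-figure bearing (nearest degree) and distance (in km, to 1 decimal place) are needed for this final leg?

163°, 5.2 km

Leg 1 (N34°W, 3.8 km): east 3.8 sin 326° = -2.12, north 3.8 cos 326° = 3.15
Current position: (-2.12, 3.15). Target: (-0.6, -1.8). Remaining: Δeast = 1.52, Δnorth = -4.95.
Bearing = atan2(1.52, -4.95) mod 360° = 162.88°; distance = √((1.52)² + (-4.95)²) = 5.180 km.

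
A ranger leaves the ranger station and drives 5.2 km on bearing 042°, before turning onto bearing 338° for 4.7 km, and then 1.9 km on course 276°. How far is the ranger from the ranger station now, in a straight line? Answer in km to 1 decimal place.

Leg 1 (042°, 5.2 km): east 5.2 sin 42° = 3.48, north 5.2 cos 42° = 3.86
Leg 2 (338°, 4.7 km): east 4.7 sin 338° = -1.76, north 4.7 cos 338° = 4.36
Leg 3 (276°, 1.9 km): east 1.9 sin 276° = -1.89, north 1.9 cos 276° = 0.20
Net: -0.17 east, 8.42 north. Distance = √((-0.17)² + (8.42)²) = 8.422 km.

8.4 km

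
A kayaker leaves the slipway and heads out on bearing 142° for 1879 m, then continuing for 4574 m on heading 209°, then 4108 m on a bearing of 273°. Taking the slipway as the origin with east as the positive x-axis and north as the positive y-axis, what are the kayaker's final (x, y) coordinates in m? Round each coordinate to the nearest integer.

(-5163, -5266)

Leg 1 (142°, 1879 m): east 1879 sin 142° = 1156.83, north 1879 cos 142° = -1480.67
Leg 2 (209°, 4574 m): east 4574 sin 209° = -2217.52, north 4574 cos 209° = -4000.51
Leg 3 (273°, 4108 m): east 4108 sin 273° = -4102.37, north 4108 cos 273° = 215.00
Summing: -5163.06 m east, -5266.19 m north → (-5163, -5266).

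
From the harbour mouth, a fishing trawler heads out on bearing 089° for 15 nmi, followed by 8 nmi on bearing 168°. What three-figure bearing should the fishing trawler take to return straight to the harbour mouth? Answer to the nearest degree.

294°

Leg 1 (089°, 15 nmi): east 15 sin 89° = 15.00, north 15 cos 89° = 0.26
Leg 2 (168°, 8 nmi): east 8 sin 168° = 1.66, north 8 cos 168° = -7.83
Net displacement: 16.66 east, -7.56 north. Direction back to start is (-16.66, 7.56): bearing = atan2(-16.66, 7.56) mod 360° = 294.42° ≈ 294°.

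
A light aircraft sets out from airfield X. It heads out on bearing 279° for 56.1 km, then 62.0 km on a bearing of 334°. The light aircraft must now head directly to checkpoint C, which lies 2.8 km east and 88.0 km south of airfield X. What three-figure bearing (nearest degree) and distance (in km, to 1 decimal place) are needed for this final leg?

151°, 174.8 km

Leg 1 (279°, 56.1 km): east 56.1 sin 279° = -55.41, north 56.1 cos 279° = 8.78
Leg 2 (334°, 62.0 km): east 62.0 sin 334° = -27.18, north 62.0 cos 334° = 55.73
Current position: (-82.59, 64.50). Target: (2.8, -88.0). Remaining: Δeast = 85.39, Δnorth = -152.50.
Bearing = atan2(85.39, -152.50) mod 360° = 150.75°; distance = √((85.39)² + (-152.50)²) = 174.779 km.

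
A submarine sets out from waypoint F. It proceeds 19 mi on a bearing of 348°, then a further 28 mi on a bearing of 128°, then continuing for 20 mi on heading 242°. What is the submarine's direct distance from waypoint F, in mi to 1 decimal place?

8.1 mi

Leg 1 (348°, 19 mi): east 19 sin 348° = -3.95, north 19 cos 348° = 18.58
Leg 2 (128°, 28 mi): east 28 sin 128° = 22.06, north 28 cos 128° = -17.24
Leg 3 (242°, 20 mi): east 20 sin 242° = -17.66, north 20 cos 242° = -9.39
Net: 0.46 east, -8.04 north. Distance = √((0.46)² + (-8.04)²) = 8.056 mi.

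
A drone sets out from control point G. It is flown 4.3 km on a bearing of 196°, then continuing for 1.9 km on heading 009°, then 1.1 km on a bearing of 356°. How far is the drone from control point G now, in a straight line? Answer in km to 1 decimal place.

1.5 km

Leg 1 (196°, 4.3 km): east 4.3 sin 196° = -1.19, north 4.3 cos 196° = -4.13
Leg 2 (009°, 1.9 km): east 1.9 sin 9° = 0.30, north 1.9 cos 9° = 1.88
Leg 3 (356°, 1.1 km): east 1.1 sin 356° = -0.08, north 1.1 cos 356° = 1.10
Net: -0.96 east, -1.16 north. Distance = √((-0.96)² + (-1.16)²) = 1.508 km.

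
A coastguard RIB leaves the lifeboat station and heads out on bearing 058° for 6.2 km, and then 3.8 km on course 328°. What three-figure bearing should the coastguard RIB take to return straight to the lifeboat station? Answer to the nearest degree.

Leg 1 (058°, 6.2 km): east 6.2 sin 58° = 5.26, north 6.2 cos 58° = 3.29
Leg 2 (328°, 3.8 km): east 3.8 sin 328° = -2.01, north 3.8 cos 328° = 3.22
Net displacement: 3.24 east, 6.51 north. Direction back to start is (-3.24, -6.51): bearing = atan2(-3.24, -6.51) mod 360° = 206.50° ≈ 206°.

206°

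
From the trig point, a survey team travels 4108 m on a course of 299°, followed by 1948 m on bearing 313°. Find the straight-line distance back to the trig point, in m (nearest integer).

6017 m

Leg 1 (299°, 4108 m): east 4108 sin 299° = -3592.94, north 4108 cos 299° = 1991.60
Leg 2 (313°, 1948 m): east 1948 sin 313° = -1424.68, north 1948 cos 313° = 1328.53
Net: -5017.61 east, 3320.13 north. Distance = √((-5017.61)² + (3320.13)²) = 6016.621 m.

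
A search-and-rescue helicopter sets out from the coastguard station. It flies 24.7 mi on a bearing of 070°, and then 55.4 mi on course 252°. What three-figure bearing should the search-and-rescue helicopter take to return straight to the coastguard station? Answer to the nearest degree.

Leg 1 (070°, 24.7 mi): east 24.7 sin 70° = 23.21, north 24.7 cos 70° = 8.45
Leg 2 (252°, 55.4 mi): east 55.4 sin 252° = -52.69, north 55.4 cos 252° = -17.12
Net displacement: -29.48 east, -8.67 north. Direction back to start is (29.48, 8.67): bearing = atan2(29.48, 8.67) mod 360° = 73.61° ≈ 074°.

074°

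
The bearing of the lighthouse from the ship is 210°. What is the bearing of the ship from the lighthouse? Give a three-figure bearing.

030°

Back-bearing = 210° − 180° = 030°.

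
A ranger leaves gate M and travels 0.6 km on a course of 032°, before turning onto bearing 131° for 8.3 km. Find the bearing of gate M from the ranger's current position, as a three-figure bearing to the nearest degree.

Leg 1 (032°, 0.6 km): east 0.6 sin 32° = 0.32, north 0.6 cos 32° = 0.51
Leg 2 (131°, 8.3 km): east 8.3 sin 131° = 6.26, north 8.3 cos 131° = -5.45
Net displacement: 6.58 east, -4.94 north. Direction back to start is (-6.58, 4.94): bearing = atan2(-6.58, 4.94) mod 360° = 306.87° ≈ 307°.

307°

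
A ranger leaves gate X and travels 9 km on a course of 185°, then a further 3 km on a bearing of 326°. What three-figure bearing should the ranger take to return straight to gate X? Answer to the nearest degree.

Leg 1 (185°, 9 km): east 9 sin 185° = -0.78, north 9 cos 185° = -8.97
Leg 2 (326°, 3 km): east 3 sin 326° = -1.68, north 3 cos 326° = 2.49
Net displacement: -2.46 east, -6.48 north. Direction back to start is (2.46, 6.48): bearing = atan2(2.46, 6.48) mod 360° = 20.81° ≈ 021°.

021°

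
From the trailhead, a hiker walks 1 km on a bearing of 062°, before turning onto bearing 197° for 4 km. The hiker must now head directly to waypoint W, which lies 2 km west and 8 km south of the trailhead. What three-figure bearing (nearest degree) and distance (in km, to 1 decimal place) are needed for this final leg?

Leg 1 (062°, 1 km): east 1 sin 62° = 0.88, north 1 cos 62° = 0.47
Leg 2 (197°, 4 km): east 4 sin 197° = -1.17, north 4 cos 197° = -3.83
Current position: (-0.29, -3.36). Target: (-2, -8). Remaining: Δeast = -1.71, Δnorth = -4.64.
Bearing = atan2(-1.71, -4.64) mod 360° = 200.25°; distance = √((-1.71)² + (-4.64)²) = 4.950 km.

200°, 5.0 km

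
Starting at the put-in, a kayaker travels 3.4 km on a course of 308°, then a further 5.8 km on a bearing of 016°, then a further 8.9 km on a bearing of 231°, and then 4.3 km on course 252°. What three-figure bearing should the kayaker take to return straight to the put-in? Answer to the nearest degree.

Leg 1 (308°, 3.4 km): east 3.4 sin 308° = -2.68, north 3.4 cos 308° = 2.09
Leg 2 (016°, 5.8 km): east 5.8 sin 16° = 1.60, north 5.8 cos 16° = 5.58
Leg 3 (231°, 8.9 km): east 8.9 sin 231° = -6.92, north 8.9 cos 231° = -5.60
Leg 4 (252°, 4.3 km): east 4.3 sin 252° = -4.09, north 4.3 cos 252° = -1.33
Net displacement: -12.09 east, 0.74 north. Direction back to start is (12.09, -0.74): bearing = atan2(12.09, -0.74) mod 360° = 93.50° ≈ 093°.

093°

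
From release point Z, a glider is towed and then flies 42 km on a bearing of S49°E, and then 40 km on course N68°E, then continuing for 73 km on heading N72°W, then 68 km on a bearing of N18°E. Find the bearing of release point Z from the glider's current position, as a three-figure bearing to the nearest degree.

Leg 1 (S49°E, 42 km): east 42 sin 131° = 31.70, north 42 cos 131° = -27.55
Leg 2 (N68°E, 40 km): east 40 sin 68° = 37.09, north 40 cos 68° = 14.98
Leg 3 (N72°W, 73 km): east 73 sin 288° = -69.43, north 73 cos 288° = 22.56
Leg 4 (N18°E, 68 km): east 68 sin 18° = 21.01, north 68 cos 18° = 64.67
Net displacement: 20.37 east, 74.66 north. Direction back to start is (-20.37, -74.66): bearing = atan2(-20.37, -74.66) mod 360° = 195.26° ≈ 195°.

195°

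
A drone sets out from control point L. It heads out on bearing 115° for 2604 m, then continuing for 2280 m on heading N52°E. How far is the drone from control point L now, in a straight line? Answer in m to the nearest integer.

4168 m

Leg 1 (115°, 2604 m): east 2604 sin 115° = 2360.03, north 2604 cos 115° = -1100.50
Leg 2 (N52°E, 2280 m): east 2280 sin 52° = 1796.66, north 2280 cos 52° = 1403.71
Net: 4156.69 east, 303.21 north. Distance = √((4156.69)² + (303.21)²) = 4167.734 m.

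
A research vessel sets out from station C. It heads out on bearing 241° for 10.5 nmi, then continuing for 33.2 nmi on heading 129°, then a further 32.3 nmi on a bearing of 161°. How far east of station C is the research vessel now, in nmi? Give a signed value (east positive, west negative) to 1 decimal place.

27.1 nmi

Leg 1 (241°, 10.5 nmi): east 10.5 sin 241° = -9.18, north 10.5 cos 241° = -5.09
Leg 2 (129°, 33.2 nmi): east 33.2 sin 129° = 25.80, north 33.2 cos 129° = -20.89
Leg 3 (161°, 32.3 nmi): east 32.3 sin 161° = 10.52, north 32.3 cos 161° = -30.54
Net east component: 27.13 nmi.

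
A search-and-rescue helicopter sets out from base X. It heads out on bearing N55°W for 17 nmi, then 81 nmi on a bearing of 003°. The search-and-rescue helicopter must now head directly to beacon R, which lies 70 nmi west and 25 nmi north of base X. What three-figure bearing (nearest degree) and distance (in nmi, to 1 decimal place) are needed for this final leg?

223°, 89.1 nmi

Leg 1 (N55°W, 17 nmi): east 17 sin 305° = -13.93, north 17 cos 305° = 9.75
Leg 2 (003°, 81 nmi): east 81 sin 3° = 4.24, north 81 cos 3° = 80.89
Current position: (-9.69, 90.64). Target: (-70, 25). Remaining: Δeast = -60.31, Δnorth = -65.64.
Bearing = atan2(-60.31, -65.64) mod 360° = 222.58°; distance = √((-60.31)² + (-65.64)²) = 89.142 nmi.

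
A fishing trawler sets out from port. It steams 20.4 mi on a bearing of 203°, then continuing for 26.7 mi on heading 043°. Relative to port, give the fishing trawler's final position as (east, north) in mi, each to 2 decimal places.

Leg 1 (203°, 20.4 mi): east 20.4 sin 203° = -7.97, north 20.4 cos 203° = -18.78
Leg 2 (043°, 26.7 mi): east 26.7 sin 43° = 18.21, north 26.7 cos 43° = 19.53
Summing: 10.24 mi east, 0.75 mi north → (10.24, 0.75).

(10.24, 0.75)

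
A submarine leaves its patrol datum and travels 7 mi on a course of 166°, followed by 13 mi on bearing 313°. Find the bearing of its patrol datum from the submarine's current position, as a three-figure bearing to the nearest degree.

105°

Leg 1 (166°, 7 mi): east 7 sin 166° = 1.69, north 7 cos 166° = -6.79
Leg 2 (313°, 13 mi): east 13 sin 313° = -9.51, north 13 cos 313° = 8.87
Net displacement: -7.81 east, 2.07 north. Direction back to start is (7.81, -2.07): bearing = atan2(7.81, -2.07) mod 360° = 104.86° ≈ 105°.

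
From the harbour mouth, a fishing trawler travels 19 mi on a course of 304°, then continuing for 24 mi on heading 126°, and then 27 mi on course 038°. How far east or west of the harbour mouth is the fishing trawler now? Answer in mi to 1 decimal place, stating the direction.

Leg 1 (304°, 19 mi): east 19 sin 304° = -15.75, north 19 cos 304° = 10.62
Leg 2 (126°, 24 mi): east 24 sin 126° = 19.42, north 24 cos 126° = -14.11
Leg 3 (038°, 27 mi): east 27 sin 38° = 16.62, north 27 cos 38° = 21.28
Net east component: 20.29 mi.

20.3 mi east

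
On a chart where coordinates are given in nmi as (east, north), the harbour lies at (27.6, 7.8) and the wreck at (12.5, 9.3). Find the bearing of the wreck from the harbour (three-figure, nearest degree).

Δeast = 12.5 − 27.6 = -15.10; Δnorth = 9.3 − 7.8 = 1.50.
Bearing = atan2(Δeast, Δnorth) mod 360° = 275.67° ≈ 276°.

276°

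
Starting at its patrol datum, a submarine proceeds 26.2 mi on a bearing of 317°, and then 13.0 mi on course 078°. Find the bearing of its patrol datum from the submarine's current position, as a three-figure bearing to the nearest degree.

167°

Leg 1 (317°, 26.2 mi): east 26.2 sin 317° = -17.87, north 26.2 cos 317° = 19.16
Leg 2 (078°, 13.0 mi): east 13.0 sin 78° = 12.72, north 13.0 cos 78° = 2.70
Net displacement: -5.15 east, 21.86 north. Direction back to start is (5.15, -21.86): bearing = atan2(5.15, -21.86) mod 360° = 166.74° ≈ 167°.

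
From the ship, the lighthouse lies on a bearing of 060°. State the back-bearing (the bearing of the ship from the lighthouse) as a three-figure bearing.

240°

Back-bearing = 060° + 180° = 240°.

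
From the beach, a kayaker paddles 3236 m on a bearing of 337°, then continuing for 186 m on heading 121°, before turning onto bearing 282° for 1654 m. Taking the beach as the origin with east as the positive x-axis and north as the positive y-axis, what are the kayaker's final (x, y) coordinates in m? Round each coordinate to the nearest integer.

(-2723, 3227)

Leg 1 (337°, 3236 m): east 3236 sin 337° = -1264.41, north 3236 cos 337° = 2978.75
Leg 2 (121°, 186 m): east 186 sin 121° = 159.43, north 186 cos 121° = -95.80
Leg 3 (282°, 1654 m): east 1654 sin 282° = -1617.86, north 1654 cos 282° = 343.89
Summing: -2722.83 m east, 3226.84 m north → (-2723, 3227).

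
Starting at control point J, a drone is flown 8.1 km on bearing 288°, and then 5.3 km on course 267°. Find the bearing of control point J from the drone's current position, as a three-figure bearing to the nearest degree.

Leg 1 (288°, 8.1 km): east 8.1 sin 288° = -7.70, north 8.1 cos 288° = 2.50
Leg 2 (267°, 5.3 km): east 5.3 sin 267° = -5.29, north 5.3 cos 267° = -0.28
Net displacement: -13.00 east, 2.23 north. Direction back to start is (13.00, -2.23): bearing = atan2(13.00, -2.23) mod 360° = 99.72° ≈ 100°.

100°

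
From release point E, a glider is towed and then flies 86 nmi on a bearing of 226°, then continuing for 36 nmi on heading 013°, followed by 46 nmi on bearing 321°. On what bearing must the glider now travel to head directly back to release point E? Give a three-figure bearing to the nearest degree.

098°

Leg 1 (226°, 86 nmi): east 86 sin 226° = -61.86, north 86 cos 226° = -59.74
Leg 2 (013°, 36 nmi): east 36 sin 13° = 8.10, north 36 cos 13° = 35.08
Leg 3 (321°, 46 nmi): east 46 sin 321° = -28.95, north 46 cos 321° = 35.75
Net displacement: -82.71 east, 11.09 north. Direction back to start is (82.71, -11.09): bearing = atan2(82.71, -11.09) mod 360° = 97.63° ≈ 098°.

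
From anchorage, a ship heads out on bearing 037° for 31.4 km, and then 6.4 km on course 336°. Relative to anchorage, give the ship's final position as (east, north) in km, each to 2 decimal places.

Leg 1 (037°, 31.4 km): east 31.4 sin 37° = 18.90, north 31.4 cos 37° = 25.08
Leg 2 (336°, 6.4 km): east 6.4 sin 336° = -2.60, north 6.4 cos 336° = 5.85
Summing: 16.29 km east, 30.92 km north → (16.29, 30.92).

(16.29, 30.92)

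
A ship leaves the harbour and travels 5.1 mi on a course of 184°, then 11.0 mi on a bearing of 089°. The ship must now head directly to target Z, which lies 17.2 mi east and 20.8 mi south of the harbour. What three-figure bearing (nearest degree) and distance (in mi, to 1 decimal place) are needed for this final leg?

Leg 1 (184°, 5.1 mi): east 5.1 sin 184° = -0.36, north 5.1 cos 184° = -5.09
Leg 2 (089°, 11.0 mi): east 11.0 sin 89° = 11.00, north 11.0 cos 89° = 0.19
Current position: (10.64, -4.90). Target: (17.2, -20.8). Remaining: Δeast = 6.56, Δnorth = -15.90.
Bearing = atan2(6.56, -15.90) mod 360° = 157.59°; distance = √((6.56)² + (-15.90)²) = 17.203 mi.

158°, 17.2 mi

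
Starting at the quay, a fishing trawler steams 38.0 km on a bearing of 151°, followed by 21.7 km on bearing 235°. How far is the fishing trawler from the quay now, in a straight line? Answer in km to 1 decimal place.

Leg 1 (151°, 38.0 km): east 38.0 sin 151° = 18.42, north 38.0 cos 151° = -33.24
Leg 2 (235°, 21.7 km): east 21.7 sin 235° = -17.78, north 21.7 cos 235° = -12.45
Net: 0.65 east, -45.68 north. Distance = √((0.65)² + (-45.68)²) = 45.687 km.

45.7 km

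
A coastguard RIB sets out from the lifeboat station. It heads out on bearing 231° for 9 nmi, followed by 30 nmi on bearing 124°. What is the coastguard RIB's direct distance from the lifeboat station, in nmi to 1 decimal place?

Leg 1 (231°, 9 nmi): east 9 sin 231° = -6.99, north 9 cos 231° = -5.66
Leg 2 (124°, 30 nmi): east 30 sin 124° = 24.87, north 30 cos 124° = -16.78
Net: 17.88 east, -22.44 north. Distance = √((17.88)² + (-22.44)²) = 28.690 nmi.

28.7 nmi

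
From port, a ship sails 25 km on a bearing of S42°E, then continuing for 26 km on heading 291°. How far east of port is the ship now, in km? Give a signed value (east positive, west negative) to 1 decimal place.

-7.5 km

Leg 1 (S42°E, 25 km): east 25 sin 138° = 16.73, north 25 cos 138° = -18.58
Leg 2 (291°, 26 km): east 26 sin 291° = -24.27, north 26 cos 291° = 9.32
Net east component: -7.54 km.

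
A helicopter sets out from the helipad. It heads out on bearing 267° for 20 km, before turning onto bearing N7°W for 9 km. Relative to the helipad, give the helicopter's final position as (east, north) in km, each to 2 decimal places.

Leg 1 (267°, 20 km): east 20 sin 267° = -19.97, north 20 cos 267° = -1.05
Leg 2 (N7°W, 9 km): east 9 sin 353° = -1.10, north 9 cos 353° = 8.93
Summing: -21.07 km east, 7.89 km north → (-21.07, 7.89).

(-21.07, 7.89)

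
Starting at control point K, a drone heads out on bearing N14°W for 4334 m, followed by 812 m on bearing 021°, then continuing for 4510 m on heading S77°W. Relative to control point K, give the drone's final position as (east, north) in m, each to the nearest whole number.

Leg 1 (N14°W, 4334 m): east 4334 sin 346° = -1048.49, north 4334 cos 346° = 4205.26
Leg 2 (021°, 812 m): east 812 sin 21° = 290.99, north 812 cos 21° = 758.07
Leg 3 (S77°W, 4510 m): east 4510 sin 257° = -4394.41, north 4510 cos 257° = -1014.53
Summing: -5151.90 m east, 3948.80 m north → (-5152, 3949).

(-5152, 3949)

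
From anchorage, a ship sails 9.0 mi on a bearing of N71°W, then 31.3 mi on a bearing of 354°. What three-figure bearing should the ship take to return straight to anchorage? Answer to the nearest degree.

161°

Leg 1 (N71°W, 9.0 mi): east 9.0 sin 289° = -8.51, north 9.0 cos 289° = 2.93
Leg 2 (354°, 31.3 mi): east 31.3 sin 354° = -3.27, north 31.3 cos 354° = 31.13
Net displacement: -11.78 east, 34.06 north. Direction back to start is (11.78, -34.06): bearing = atan2(11.78, -34.06) mod 360° = 160.92° ≈ 161°.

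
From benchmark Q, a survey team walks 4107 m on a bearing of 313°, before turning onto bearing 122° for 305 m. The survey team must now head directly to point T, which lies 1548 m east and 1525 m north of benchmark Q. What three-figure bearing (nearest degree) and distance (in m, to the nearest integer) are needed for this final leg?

105°, 4435 m

Leg 1 (313°, 4107 m): east 4107 sin 313° = -3003.67, north 4107 cos 313° = 2800.97
Leg 2 (122°, 305 m): east 305 sin 122° = 258.65, north 305 cos 122° = -161.63
Current position: (-2745.01, 2639.34). Target: (1548, 1525). Remaining: Δeast = 4293.01, Δnorth = -1114.34.
Bearing = atan2(4293.01, -1114.34) mod 360° = 104.55°; distance = √((4293.01)² + (-1114.34)²) = 4435.283 m.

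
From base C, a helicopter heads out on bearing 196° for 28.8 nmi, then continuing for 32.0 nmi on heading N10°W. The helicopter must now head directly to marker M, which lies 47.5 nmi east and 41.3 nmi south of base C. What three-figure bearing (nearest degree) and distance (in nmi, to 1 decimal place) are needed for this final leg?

Leg 1 (196°, 28.8 nmi): east 28.8 sin 196° = -7.94, north 28.8 cos 196° = -27.68
Leg 2 (N10°W, 32.0 nmi): east 32.0 sin 350° = -5.56, north 32.0 cos 350° = 31.51
Current position: (-13.50, 3.83). Target: (47.5, -41.3). Remaining: Δeast = 61.00, Δnorth = -45.13.
Bearing = atan2(61.00, -45.13) mod 360° = 126.50°; distance = √((61.00)² + (-45.13)²) = 75.875 nmi.

126°, 75.9 nmi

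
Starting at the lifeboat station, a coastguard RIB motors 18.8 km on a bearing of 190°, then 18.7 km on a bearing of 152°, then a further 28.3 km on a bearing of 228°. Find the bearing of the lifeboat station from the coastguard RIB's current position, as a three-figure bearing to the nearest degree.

Leg 1 (190°, 18.8 km): east 18.8 sin 190° = -3.26, north 18.8 cos 190° = -18.51
Leg 2 (152°, 18.7 km): east 18.7 sin 152° = 8.78, north 18.7 cos 152° = -16.51
Leg 3 (228°, 28.3 km): east 28.3 sin 228° = -21.03, north 28.3 cos 228° = -18.94
Net displacement: -15.52 east, -53.96 north. Direction back to start is (15.52, 53.96): bearing = atan2(15.52, 53.96) mod 360° = 16.04° ≈ 016°.

016°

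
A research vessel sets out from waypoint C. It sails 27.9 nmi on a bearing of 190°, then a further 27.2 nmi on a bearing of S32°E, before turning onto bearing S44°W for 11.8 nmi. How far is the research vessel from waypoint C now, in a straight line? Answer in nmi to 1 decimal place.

Leg 1 (190°, 27.9 nmi): east 27.9 sin 190° = -4.84, north 27.9 cos 190° = -27.48
Leg 2 (S32°E, 27.2 nmi): east 27.2 sin 148° = 14.41, north 27.2 cos 148° = -23.07
Leg 3 (S44°W, 11.8 nmi): east 11.8 sin 224° = -8.20, north 11.8 cos 224° = -8.49
Net: 1.37 east, -59.03 north. Distance = √((1.37)² + (-59.03)²) = 59.047 nmi.

59.0 nmi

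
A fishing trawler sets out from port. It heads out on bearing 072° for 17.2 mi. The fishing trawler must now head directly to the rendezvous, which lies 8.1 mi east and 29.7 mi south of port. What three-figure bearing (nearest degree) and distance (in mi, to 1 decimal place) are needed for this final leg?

Leg 1 (072°, 17.2 mi): east 17.2 sin 72° = 16.36, north 17.2 cos 72° = 5.32
Current position: (16.36, 5.32). Target: (8.1, -29.7). Remaining: Δeast = -8.26, Δnorth = -35.02.
Bearing = atan2(-8.26, -35.02) mod 360° = 193.27°; distance = √((-8.26)² + (-35.02)²) = 35.976 mi.

193°, 36.0 mi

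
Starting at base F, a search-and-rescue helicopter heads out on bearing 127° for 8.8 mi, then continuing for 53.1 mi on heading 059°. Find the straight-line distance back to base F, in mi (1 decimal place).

Leg 1 (127°, 8.8 mi): east 8.8 sin 127° = 7.03, north 8.8 cos 127° = -5.30
Leg 2 (059°, 53.1 mi): east 53.1 sin 59° = 45.52, north 53.1 cos 59° = 27.35
Net: 52.54 east, 22.05 north. Distance = √((52.54)² + (22.05)²) = 56.984 mi.

57.0 mi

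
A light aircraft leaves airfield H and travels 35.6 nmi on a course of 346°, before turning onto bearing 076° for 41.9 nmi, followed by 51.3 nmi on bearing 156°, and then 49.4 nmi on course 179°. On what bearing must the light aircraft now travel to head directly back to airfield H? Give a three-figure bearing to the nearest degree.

314°

Leg 1 (346°, 35.6 nmi): east 35.6 sin 346° = -8.61, north 35.6 cos 346° = 34.54
Leg 2 (076°, 41.9 nmi): east 41.9 sin 76° = 40.66, north 41.9 cos 76° = 10.14
Leg 3 (156°, 51.3 nmi): east 51.3 sin 156° = 20.87, north 51.3 cos 156° = -46.86
Leg 4 (179°, 49.4 nmi): east 49.4 sin 179° = 0.86, north 49.4 cos 179° = -49.39
Net displacement: 53.77 east, -51.58 north. Direction back to start is (-53.77, 51.58): bearing = atan2(-53.77, 51.58) mod 360° = 313.81° ≈ 314°.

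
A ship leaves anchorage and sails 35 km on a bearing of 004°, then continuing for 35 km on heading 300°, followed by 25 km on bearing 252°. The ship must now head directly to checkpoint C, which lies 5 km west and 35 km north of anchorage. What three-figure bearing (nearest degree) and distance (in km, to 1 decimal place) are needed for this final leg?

102°, 47.6 km

Leg 1 (004°, 35 km): east 35 sin 4° = 2.44, north 35 cos 4° = 34.91
Leg 2 (300°, 35 km): east 35 sin 300° = -30.31, north 35 cos 300° = 17.50
Leg 3 (252°, 25 km): east 25 sin 252° = -23.78, north 25 cos 252° = -7.73
Current position: (-51.65, 44.69). Target: (-5, 35). Remaining: Δeast = 46.65, Δnorth = -9.69.
Bearing = atan2(46.65, -9.69) mod 360° = 101.73°; distance = √((46.65)² + (-9.69)²) = 47.642 km.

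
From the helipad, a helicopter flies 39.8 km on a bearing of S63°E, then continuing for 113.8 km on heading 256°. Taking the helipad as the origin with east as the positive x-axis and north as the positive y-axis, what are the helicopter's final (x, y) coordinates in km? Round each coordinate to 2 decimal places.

Leg 1 (S63°E, 39.8 km): east 39.8 sin 117° = 35.46, north 39.8 cos 117° = -18.07
Leg 2 (256°, 113.8 km): east 113.8 sin 256° = -110.42, north 113.8 cos 256° = -27.53
Summing: -74.96 km east, -45.60 km north → (-74.96, -45.60).

(-74.96, -45.60)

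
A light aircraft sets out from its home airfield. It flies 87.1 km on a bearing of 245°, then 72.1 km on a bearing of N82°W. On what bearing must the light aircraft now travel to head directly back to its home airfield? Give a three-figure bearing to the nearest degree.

Leg 1 (245°, 87.1 km): east 87.1 sin 245° = -78.94, north 87.1 cos 245° = -36.81
Leg 2 (N82°W, 72.1 km): east 72.1 sin 278° = -71.40, north 72.1 cos 278° = 10.03
Net displacement: -150.34 east, -26.78 north. Direction back to start is (150.34, 26.78): bearing = atan2(150.34, 26.78) mod 360° = 79.90° ≈ 080°.

080°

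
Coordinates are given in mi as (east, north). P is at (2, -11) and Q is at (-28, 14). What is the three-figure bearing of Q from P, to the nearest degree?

Δeast = -28 − 2 = -30.00; Δnorth = 14 − -11 = 25.00.
Bearing = atan2(Δeast, Δnorth) mod 360° = 309.81° ≈ 310°.

310°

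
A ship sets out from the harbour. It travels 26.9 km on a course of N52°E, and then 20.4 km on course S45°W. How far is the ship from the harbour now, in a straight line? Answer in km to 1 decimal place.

Leg 1 (N52°E, 26.9 km): east 26.9 sin 52° = 21.20, north 26.9 cos 52° = 16.56
Leg 2 (S45°W, 20.4 km): east 20.4 sin 225° = -14.42, north 20.4 cos 225° = -14.42
Net: 6.77 east, 2.14 north. Distance = √((6.77)² + (2.14)²) = 7.101 km.

7.1 km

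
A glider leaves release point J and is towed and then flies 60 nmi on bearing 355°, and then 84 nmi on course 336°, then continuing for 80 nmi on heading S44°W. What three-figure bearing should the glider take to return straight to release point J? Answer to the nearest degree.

130°

Leg 1 (355°, 60 nmi): east 60 sin 355° = -5.23, north 60 cos 355° = 59.77
Leg 2 (336°, 84 nmi): east 84 sin 336° = -34.17, north 84 cos 336° = 76.74
Leg 3 (S44°W, 80 nmi): east 80 sin 224° = -55.57, north 80 cos 224° = -57.55
Net displacement: -94.97 east, 78.96 north. Direction back to start is (94.97, -78.96): bearing = atan2(94.97, -78.96) mod 360° = 129.74° ≈ 130°.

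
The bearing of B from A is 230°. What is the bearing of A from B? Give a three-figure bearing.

Back-bearing = 230° − 180° = 050°.

050°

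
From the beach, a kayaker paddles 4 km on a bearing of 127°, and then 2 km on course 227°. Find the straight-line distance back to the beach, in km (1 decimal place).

Leg 1 (127°, 4 km): east 4 sin 127° = 3.19, north 4 cos 127° = -2.41
Leg 2 (227°, 2 km): east 2 sin 227° = -1.46, north 2 cos 227° = -1.36
Net: 1.73 east, -3.77 north. Distance = √((1.73)² + (-3.77)²) = 4.150 km.

4.1 km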